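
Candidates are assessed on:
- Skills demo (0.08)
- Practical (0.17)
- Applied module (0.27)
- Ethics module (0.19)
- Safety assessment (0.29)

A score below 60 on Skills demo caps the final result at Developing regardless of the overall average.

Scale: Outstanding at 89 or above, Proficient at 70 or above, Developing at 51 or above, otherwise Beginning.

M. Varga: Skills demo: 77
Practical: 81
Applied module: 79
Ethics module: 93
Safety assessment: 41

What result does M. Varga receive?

Skills demo score 77 ≥ 60: minimum met.
Weighted total:
  Skills demo 77 × 0.08 = 6.16
  Practical 81 × 0.17 = 13.77
  Applied module 79 × 0.27 = 21.33
  Ethics module 93 × 0.19 = 17.67
  Safety assessment 41 × 0.29 = 11.89
Sum = 70.82
70.82 is ≥ 70 and < 89 → Proficient

Proficient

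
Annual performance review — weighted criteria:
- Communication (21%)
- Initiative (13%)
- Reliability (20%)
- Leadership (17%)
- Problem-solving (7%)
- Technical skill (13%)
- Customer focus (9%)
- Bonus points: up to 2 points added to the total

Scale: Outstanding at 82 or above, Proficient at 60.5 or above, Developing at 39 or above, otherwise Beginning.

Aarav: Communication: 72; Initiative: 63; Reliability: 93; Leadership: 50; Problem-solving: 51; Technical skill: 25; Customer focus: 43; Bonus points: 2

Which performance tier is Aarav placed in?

Proficient

Weighted total:
  Communication 72 × 0.21 = 15.12
  Initiative 63 × 0.13 = 8.19
  Reliability 93 × 0.2 = 18.6
  Leadership 50 × 0.17 = 8.5
  Problem-solving 51 × 0.07 = 3.57
  Technical skill 25 × 0.13 = 3.25
  Customer focus 43 × 0.09 = 3.87
Sum = 61.1
Bonus points: 61.1 + 2 = 63.1
63.1 is ≥ 60.5 and < 82 → Proficient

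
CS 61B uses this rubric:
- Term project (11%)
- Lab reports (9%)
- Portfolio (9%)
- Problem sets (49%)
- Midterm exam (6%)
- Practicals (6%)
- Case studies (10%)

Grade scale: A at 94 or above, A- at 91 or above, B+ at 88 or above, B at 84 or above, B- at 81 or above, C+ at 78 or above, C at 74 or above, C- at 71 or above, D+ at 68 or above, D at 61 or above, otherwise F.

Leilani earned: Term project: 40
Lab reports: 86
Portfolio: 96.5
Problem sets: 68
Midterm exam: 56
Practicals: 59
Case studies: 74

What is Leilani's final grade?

D+

Weighted total:
  Term project 40 × 0.11 = 4.4
  Lab reports 86 × 0.09 = 7.74
  Portfolio 96.5 × 0.09 = 8.685
  Problem sets 68 × 0.49 = 33.32
  Midterm exam 56 × 0.06 = 3.36
  Practicals 59 × 0.06 = 3.54
  Case studies 74 × 0.1 = 7.4
Sum = 68.445
68.445 is ≥ 68 and < 71 → D+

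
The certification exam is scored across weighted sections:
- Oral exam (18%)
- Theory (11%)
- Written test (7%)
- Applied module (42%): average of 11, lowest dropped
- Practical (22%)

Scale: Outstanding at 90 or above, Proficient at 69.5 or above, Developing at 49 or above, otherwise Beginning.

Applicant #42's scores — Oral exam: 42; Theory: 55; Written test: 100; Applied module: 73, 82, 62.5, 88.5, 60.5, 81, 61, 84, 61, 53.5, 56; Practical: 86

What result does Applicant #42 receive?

Applied module: drop 53.5 → average of remaining 10 = 709.5/10 = 70.95
Weighted total:
  Oral exam 42 × 0.18 = 7.56
  Theory 55 × 0.11 = 6.05
  Written test 100 × 0.07 = 7
  Applied module 70.95 × 0.42 = 29.799
  Practical 86 × 0.22 = 18.92
Sum = 69.329
69.329 is ≥ 49 and < 69.5 → Developing

Developing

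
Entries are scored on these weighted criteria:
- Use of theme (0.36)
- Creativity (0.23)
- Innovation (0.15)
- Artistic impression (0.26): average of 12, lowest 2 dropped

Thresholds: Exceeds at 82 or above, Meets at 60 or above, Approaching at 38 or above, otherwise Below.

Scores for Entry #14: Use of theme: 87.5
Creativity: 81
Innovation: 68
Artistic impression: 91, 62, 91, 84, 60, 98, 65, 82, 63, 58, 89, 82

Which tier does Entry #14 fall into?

Meets

Artistic impression: drop 58, 60 → average of remaining 10 = 807/10 = 80.7
Weighted total:
  Use of theme 87.5 × 0.36 = 31.5
  Creativity 81 × 0.23 = 18.63
  Innovation 68 × 0.15 = 10.2
  Artistic impression 80.7 × 0.26 = 20.982
Sum = 81.312
81.312 is ≥ 60 and < 82 → Meets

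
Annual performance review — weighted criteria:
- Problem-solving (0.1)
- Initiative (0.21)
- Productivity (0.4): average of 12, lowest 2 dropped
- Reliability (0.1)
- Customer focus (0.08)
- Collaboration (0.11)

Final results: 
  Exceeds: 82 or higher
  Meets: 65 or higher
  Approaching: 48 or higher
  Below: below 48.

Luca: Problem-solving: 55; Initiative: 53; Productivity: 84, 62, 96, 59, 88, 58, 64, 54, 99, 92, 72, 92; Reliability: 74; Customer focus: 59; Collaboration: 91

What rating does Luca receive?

Productivity: drop 54, 58 → average of remaining 10 = 808/10 = 80.8
Weighted total:
  Problem-solving 55 × 0.1 = 5.5
  Initiative 53 × 0.21 = 11.13
  Productivity 80.8 × 0.4 = 32.32
  Reliability 74 × 0.1 = 7.4
  Customer focus 59 × 0.08 = 4.72
  Collaboration 91 × 0.11 = 10.01
Sum = 71.08
71.08 is ≥ 65 and < 82 → Meets

Meets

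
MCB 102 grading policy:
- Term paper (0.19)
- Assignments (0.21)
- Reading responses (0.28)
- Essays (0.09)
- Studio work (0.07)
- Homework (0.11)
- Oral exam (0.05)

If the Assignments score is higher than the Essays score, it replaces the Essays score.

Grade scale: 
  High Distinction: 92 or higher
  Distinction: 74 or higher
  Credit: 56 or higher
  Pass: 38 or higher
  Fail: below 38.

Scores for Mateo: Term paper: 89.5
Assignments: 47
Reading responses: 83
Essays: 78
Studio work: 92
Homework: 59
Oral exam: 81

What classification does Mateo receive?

Assignments (47) ≤ Essays (78), so Essays stays at 78.
Weighted total:
  Term paper 89.5 × 0.19 = 17.005
  Assignments 47 × 0.21 = 9.87
  Reading responses 83 × 0.28 = 23.24
  Essays 78 × 0.09 = 7.02
  Studio work 92 × 0.07 = 6.44
  Homework 59 × 0.11 = 6.49
  Oral exam 81 × 0.05 = 4.05
Sum = 74.115
74.115 is ≥ 74 and < 92 → Distinction

Distinction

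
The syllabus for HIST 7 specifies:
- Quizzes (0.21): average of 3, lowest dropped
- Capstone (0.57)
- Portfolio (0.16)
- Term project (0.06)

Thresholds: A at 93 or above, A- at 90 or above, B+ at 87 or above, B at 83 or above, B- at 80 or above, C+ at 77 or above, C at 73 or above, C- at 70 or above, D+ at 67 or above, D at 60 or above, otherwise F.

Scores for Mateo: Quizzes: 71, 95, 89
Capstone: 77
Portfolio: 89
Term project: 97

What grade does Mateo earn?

B

Quizzes: drop 71 → average of remaining 2 = 184/2 = 92
Weighted total:
  Quizzes 92 × 0.21 = 19.32
  Capstone 77 × 0.57 = 43.89
  Portfolio 89 × 0.16 = 14.24
  Term project 97 × 0.06 = 5.82
Sum = 83.27
83.27 is ≥ 83 and < 87 → B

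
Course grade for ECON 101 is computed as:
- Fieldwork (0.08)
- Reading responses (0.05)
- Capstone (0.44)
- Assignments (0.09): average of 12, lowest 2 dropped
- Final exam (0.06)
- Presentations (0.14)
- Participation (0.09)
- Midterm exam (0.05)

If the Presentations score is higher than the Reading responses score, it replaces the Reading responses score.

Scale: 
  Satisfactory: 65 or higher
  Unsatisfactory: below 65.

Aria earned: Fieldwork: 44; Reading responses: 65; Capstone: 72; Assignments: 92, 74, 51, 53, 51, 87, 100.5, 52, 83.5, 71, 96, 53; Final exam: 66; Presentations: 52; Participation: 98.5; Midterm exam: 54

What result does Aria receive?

Satisfactory

Assignments: drop 51, 51 → average of remaining 10 = 762/10 = 76.2
Presentations (52) ≤ Reading responses (65), so Reading responses stays at 65.
Weighted total:
  Fieldwork 44 × 0.08 = 3.52
  Reading responses 65 × 0.05 = 3.25
  Capstone 72 × 0.44 = 31.68
  Assignments 76.2 × 0.09 = 6.858
  Final exam 66 × 0.06 = 3.96
  Presentations 52 × 0.14 = 7.28
  Participation 98.5 × 0.09 = 8.865
  Midterm exam 54 × 0.05 = 2.7
Sum = 68.113
68.113 ≥ 65 → Satisfactory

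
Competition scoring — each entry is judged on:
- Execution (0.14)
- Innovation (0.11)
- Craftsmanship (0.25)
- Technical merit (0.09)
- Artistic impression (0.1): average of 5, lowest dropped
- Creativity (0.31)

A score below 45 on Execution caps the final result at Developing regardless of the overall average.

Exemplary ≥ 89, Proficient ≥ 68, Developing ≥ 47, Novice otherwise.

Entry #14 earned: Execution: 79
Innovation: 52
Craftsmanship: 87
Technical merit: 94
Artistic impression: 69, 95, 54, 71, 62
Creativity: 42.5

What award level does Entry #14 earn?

Developing

Artistic impression: drop 54 → average of remaining 4 = 297/4 = 74.25
Execution score 79 ≥ 45: minimum met.
Weighted total:
  Execution 79 × 0.14 = 11.06
  Innovation 52 × 0.11 = 5.72
  Craftsmanship 87 × 0.25 = 21.75
  Technical merit 94 × 0.09 = 8.46
  Artistic impression 74.25 × 0.1 = 7.425
  Creativity 42.5 × 0.31 = 13.175
Sum = 67.59
67.59 is ≥ 47 and < 68 → Developing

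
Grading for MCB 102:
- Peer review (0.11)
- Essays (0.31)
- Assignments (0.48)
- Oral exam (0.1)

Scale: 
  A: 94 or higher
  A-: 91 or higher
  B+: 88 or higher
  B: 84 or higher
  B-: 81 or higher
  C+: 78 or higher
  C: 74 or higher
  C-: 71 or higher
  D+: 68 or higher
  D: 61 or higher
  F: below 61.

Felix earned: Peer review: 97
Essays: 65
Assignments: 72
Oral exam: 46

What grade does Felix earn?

D+

Weighted total:
  Peer review 97 × 0.11 = 10.67
  Essays 65 × 0.31 = 20.15
  Assignments 72 × 0.48 = 34.56
  Oral exam 46 × 0.1 = 4.6
Sum = 69.98
69.98 is ≥ 68 and < 71 → D+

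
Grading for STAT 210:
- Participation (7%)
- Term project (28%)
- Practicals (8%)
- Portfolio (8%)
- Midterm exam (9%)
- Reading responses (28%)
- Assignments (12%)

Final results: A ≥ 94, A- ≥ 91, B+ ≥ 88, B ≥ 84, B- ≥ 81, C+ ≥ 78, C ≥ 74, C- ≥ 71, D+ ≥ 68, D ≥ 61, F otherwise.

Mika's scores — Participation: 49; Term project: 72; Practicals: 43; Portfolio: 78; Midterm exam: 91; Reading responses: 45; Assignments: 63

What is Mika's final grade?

D

Weighted total:
  Participation 49 × 0.07 = 3.43
  Term project 72 × 0.28 = 20.16
  Practicals 43 × 0.08 = 3.44
  Portfolio 78 × 0.08 = 6.24
  Midterm exam 91 × 0.09 = 8.19
  Reading responses 45 × 0.28 = 12.6
  Assignments 63 × 0.12 = 7.56
Sum = 61.62
61.62 is ≥ 61 and < 68 → D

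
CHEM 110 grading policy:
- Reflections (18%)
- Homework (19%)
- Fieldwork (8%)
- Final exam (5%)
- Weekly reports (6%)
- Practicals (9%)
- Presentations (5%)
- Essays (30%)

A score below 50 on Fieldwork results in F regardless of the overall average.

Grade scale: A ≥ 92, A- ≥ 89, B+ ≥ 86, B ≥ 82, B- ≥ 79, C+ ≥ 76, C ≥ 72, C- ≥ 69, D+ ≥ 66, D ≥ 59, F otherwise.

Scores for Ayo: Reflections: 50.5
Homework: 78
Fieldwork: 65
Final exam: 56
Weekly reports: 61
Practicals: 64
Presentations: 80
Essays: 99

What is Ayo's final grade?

Fieldwork score 65 ≥ 50: minimum met.
Weighted total:
  Reflections 50.5 × 0.18 = 9.09
  Homework 78 × 0.19 = 14.82
  Fieldwork 65 × 0.08 = 5.2
  Final exam 56 × 0.05 = 2.8
  Weekly reports 61 × 0.06 = 3.66
  Practicals 64 × 0.09 = 5.76
  Presentations 80 × 0.05 = 4
  Essays 99 × 0.3 = 29.7
Sum = 75.03
75.03 is ≥ 72 and < 76 → C

C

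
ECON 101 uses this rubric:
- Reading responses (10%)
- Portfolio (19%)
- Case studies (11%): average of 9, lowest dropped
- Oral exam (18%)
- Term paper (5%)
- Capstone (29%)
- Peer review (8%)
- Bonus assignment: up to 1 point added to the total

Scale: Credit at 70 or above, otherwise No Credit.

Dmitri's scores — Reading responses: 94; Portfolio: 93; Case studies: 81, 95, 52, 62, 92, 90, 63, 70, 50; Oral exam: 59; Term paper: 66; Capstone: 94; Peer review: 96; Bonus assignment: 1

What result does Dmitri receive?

Credit

Case studies: drop 50 → average of remaining 8 = 605/8 = 75.625
Weighted total:
  Reading responses 94 × 0.1 = 9.4
  Portfolio 93 × 0.19 = 17.67
  Case studies 75.625 × 0.11 = 8.31875
  Oral exam 59 × 0.18 = 10.62
  Term paper 66 × 0.05 = 3.3
  Capstone 94 × 0.29 = 27.26
  Peer review 96 × 0.08 = 7.68
Sum = 84.24875
Bonus assignment: 84.24875 + 1 = 85.24875
85.24875 ≥ 70 → Credit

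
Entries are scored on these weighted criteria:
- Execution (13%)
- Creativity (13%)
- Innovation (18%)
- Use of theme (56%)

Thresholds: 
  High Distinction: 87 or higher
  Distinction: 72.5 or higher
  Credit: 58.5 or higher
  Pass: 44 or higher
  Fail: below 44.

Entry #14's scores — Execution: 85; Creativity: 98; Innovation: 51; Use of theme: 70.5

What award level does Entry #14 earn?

Weighted total:
  Execution 85 × 0.13 = 11.05
  Creativity 98 × 0.13 = 12.74
  Innovation 51 × 0.18 = 9.18
  Use of theme 70.5 × 0.56 = 39.48
Sum = 72.45
72.45 is ≥ 58.5 and < 72.5 → Credit

Credit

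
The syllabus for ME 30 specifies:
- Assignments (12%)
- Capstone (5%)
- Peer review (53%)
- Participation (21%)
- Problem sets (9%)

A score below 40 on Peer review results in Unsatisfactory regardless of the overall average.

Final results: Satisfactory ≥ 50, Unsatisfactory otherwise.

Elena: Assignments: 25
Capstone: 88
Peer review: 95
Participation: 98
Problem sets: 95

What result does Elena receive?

Peer review score 95 ≥ 40: minimum met.
Weighted total:
  Assignments 25 × 0.12 = 3
  Capstone 88 × 0.05 = 4.4
  Peer review 95 × 0.53 = 50.35
  Participation 98 × 0.21 = 20.58
  Problem sets 95 × 0.09 = 8.55
Sum = 86.88
86.88 ≥ 50 → Satisfactory

Satisfactory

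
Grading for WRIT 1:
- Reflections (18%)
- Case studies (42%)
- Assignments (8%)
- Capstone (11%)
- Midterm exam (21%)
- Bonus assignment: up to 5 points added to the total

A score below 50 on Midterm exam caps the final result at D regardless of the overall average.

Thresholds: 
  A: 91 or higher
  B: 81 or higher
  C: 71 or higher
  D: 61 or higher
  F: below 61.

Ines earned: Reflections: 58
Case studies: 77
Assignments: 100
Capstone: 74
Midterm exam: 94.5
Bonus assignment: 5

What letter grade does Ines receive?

B

Midterm exam score 94.5 ≥ 50: minimum met.
Weighted total:
  Reflections 58 × 0.18 = 10.44
  Case studies 77 × 0.42 = 32.34
  Assignments 100 × 0.08 = 8
  Capstone 74 × 0.11 = 8.14
  Midterm exam 94.5 × 0.21 = 19.845
Sum = 78.765
Bonus assignment: 78.765 + 5 = 83.765
83.765 is ≥ 81 and < 91 → B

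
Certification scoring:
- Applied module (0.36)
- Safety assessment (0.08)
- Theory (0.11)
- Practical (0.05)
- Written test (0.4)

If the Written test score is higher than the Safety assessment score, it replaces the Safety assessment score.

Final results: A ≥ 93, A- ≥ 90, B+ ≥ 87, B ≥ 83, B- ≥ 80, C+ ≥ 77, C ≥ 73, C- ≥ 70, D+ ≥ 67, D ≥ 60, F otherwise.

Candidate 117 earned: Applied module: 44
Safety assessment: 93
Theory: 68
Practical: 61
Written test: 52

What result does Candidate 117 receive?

Written test (52) ≤ Safety assessment (93), so Safety assessment stays at 93.
Weighted total:
  Applied module 44 × 0.36 = 15.84
  Safety assessment 93 × 0.08 = 7.44
  Theory 68 × 0.11 = 7.48
  Practical 61 × 0.05 = 3.05
  Written test 52 × 0.4 = 20.8
Sum = 54.61
54.61 < 60 → F

F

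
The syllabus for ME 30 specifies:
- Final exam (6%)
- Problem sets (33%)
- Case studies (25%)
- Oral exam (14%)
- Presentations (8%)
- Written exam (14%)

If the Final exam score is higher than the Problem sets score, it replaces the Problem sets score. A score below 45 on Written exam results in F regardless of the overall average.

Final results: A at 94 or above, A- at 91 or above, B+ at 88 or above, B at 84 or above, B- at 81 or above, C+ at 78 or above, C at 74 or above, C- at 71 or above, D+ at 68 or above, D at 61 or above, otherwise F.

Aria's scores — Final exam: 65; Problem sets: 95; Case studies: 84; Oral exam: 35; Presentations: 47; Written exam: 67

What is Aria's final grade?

Final exam (65) ≤ Problem sets (95), so Problem sets stays at 95.
Written exam score 67 ≥ 45: minimum met.
Weighted total:
  Final exam 65 × 0.06 = 3.9
  Problem sets 95 × 0.33 = 31.35
  Case studies 84 × 0.25 = 21
  Oral exam 35 × 0.14 = 4.9
  Presentations 47 × 0.08 = 3.76
  Written exam 67 × 0.14 = 9.38
Sum = 74.29
74.29 is ≥ 74 and < 78 → C

C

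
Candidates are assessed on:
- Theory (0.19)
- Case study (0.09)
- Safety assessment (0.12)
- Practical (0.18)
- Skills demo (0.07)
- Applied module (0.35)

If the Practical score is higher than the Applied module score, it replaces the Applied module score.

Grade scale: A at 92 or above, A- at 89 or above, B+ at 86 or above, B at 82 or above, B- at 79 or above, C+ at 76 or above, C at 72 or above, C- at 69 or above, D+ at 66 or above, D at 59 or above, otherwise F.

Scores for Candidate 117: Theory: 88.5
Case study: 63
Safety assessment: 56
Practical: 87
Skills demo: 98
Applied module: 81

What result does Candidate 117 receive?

Practical (87) > Applied module (81), so Applied module counts as 87.
Weighted total:
  Theory 88.5 × 0.19 = 16.815
  Case study 63 × 0.09 = 5.67
  Safety assessment 56 × 0.12 = 6.72
  Practical 87 × 0.18 = 15.66
  Skills demo 98 × 0.07 = 6.86
  Applied module 87 × 0.35 = 30.45
Sum = 82.175
82.175 is ≥ 82 and < 86 → B

B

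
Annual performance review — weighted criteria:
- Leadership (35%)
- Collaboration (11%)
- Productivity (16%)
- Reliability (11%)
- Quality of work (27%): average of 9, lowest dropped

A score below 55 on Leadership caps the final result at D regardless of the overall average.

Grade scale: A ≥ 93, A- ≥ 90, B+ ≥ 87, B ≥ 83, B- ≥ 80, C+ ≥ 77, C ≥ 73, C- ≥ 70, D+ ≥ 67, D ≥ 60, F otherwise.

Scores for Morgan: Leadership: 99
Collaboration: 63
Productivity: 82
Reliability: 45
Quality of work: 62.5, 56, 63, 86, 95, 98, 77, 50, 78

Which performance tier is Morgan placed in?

Quality of work: drop 50 → average of remaining 8 = 615.5/8 = 76.9375
Leadership score 99 ≥ 55: minimum met.
Weighted total:
  Leadership 99 × 0.35 = 34.65
  Collaboration 63 × 0.11 = 6.93
  Productivity 82 × 0.16 = 13.12
  Reliability 45 × 0.11 = 4.95
  Quality of work 76.9375 × 0.27 = 20.773125
Sum = 80.423125
80.423125 is ≥ 80 and < 83 → B-

B-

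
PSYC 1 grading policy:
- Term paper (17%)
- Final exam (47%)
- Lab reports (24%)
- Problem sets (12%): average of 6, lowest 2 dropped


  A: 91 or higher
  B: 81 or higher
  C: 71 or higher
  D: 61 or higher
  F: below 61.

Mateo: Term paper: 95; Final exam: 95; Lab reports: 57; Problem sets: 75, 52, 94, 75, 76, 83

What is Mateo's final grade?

B

Problem sets: drop 52, 75 → average of remaining 4 = 328/4 = 82
Weighted total:
  Term paper 95 × 0.17 = 16.15
  Final exam 95 × 0.47 = 44.65
  Lab reports 57 × 0.24 = 13.68
  Problem sets 82 × 0.12 = 9.84
Sum = 84.32
84.32 is ≥ 81 and < 91 → B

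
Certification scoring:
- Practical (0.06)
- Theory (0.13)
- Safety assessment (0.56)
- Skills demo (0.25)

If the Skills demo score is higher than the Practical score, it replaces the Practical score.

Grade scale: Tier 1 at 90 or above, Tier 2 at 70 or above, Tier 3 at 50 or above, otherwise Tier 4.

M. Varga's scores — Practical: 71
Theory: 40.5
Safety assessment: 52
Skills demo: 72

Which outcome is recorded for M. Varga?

Skills demo (72) > Practical (71), so Practical counts as 72.
Weighted total:
  Practical 72 × 0.06 = 4.32
  Theory 40.5 × 0.13 = 5.265
  Safety assessment 52 × 0.56 = 29.12
  Skills demo 72 × 0.25 = 18
Sum = 56.705
56.705 is ≥ 50 and < 70 → Tier 3

Tier 3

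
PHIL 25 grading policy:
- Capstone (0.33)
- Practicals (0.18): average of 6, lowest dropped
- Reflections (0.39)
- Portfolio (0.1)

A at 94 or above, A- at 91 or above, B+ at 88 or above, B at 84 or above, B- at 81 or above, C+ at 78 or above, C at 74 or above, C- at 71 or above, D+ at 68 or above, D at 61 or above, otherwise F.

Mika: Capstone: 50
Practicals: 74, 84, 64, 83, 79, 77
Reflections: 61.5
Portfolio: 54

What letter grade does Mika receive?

Practicals: drop 64 → average of remaining 5 = 397/5 = 79.4
Weighted total:
  Capstone 50 × 0.33 = 16.5
  Practicals 79.4 × 0.18 = 14.292
  Reflections 61.5 × 0.39 = 23.985
  Portfolio 54 × 0.1 = 5.4
Sum = 60.177
60.177 < 61 → F

F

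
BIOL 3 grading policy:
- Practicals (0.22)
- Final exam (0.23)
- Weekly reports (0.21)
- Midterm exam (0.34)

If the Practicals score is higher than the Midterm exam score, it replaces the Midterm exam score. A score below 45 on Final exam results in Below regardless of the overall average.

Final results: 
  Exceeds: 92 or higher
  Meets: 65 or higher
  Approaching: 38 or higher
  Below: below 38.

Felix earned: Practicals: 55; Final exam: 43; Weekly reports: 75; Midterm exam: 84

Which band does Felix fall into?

Below

Practicals (55) ≤ Midterm exam (84), so Midterm exam stays at 84.
Final exam score 43 < 45: minimum not met.
Weighted total:
  Practicals 55 × 0.22 = 12.1
  Final exam 43 × 0.23 = 9.89
  Weekly reports 75 × 0.21 = 15.75
  Midterm exam 84 × 0.34 = 28.56
Sum = 66.3
Because the Final exam minimum was not met, the result is Below.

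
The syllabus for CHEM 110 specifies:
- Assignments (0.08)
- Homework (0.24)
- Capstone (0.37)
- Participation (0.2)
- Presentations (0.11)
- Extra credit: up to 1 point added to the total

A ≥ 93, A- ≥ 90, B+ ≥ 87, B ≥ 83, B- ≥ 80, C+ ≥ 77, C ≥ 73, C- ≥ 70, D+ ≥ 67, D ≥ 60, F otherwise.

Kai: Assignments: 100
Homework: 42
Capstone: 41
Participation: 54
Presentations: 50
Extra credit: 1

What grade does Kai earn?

F

Weighted total:
  Assignments 100 × 0.08 = 8
  Homework 42 × 0.24 = 10.08
  Capstone 41 × 0.37 = 15.17
  Participation 54 × 0.2 = 10.8
  Presentations 50 × 0.11 = 5.5
Sum = 49.55
Extra credit: 49.55 + 1 = 50.55
50.55 < 60 → F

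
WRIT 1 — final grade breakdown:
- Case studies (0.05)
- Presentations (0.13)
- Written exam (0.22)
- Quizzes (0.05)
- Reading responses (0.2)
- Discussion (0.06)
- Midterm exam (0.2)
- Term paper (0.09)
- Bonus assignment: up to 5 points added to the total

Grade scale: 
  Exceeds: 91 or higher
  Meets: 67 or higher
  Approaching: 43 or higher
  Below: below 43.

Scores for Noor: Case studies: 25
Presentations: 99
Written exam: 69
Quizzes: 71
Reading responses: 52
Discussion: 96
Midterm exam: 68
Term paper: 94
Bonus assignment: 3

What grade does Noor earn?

Weighted total:
  Case studies 25 × 0.05 = 1.25
  Presentations 99 × 0.13 = 12.87
  Written exam 69 × 0.22 = 15.18
  Quizzes 71 × 0.05 = 3.55
  Reading responses 52 × 0.2 = 10.4
  Discussion 96 × 0.06 = 5.76
  Midterm exam 68 × 0.2 = 13.6
  Term paper 94 × 0.09 = 8.46
Sum = 71.07
Bonus assignment: 71.07 + 3 = 74.07
74.07 is ≥ 67 and < 91 → Meets

Meets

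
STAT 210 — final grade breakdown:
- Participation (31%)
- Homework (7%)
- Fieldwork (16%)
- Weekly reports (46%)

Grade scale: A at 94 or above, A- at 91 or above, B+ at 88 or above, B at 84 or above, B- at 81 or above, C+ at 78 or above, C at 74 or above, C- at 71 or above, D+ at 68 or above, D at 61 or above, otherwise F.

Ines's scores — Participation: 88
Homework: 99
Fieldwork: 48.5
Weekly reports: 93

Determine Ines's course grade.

B

Weighted total:
  Participation 88 × 0.31 = 27.28
  Homework 99 × 0.07 = 6.93
  Fieldwork 48.5 × 0.16 = 7.76
  Weekly reports 93 × 0.46 = 42.78
Sum = 84.75
84.75 is ≥ 84 and < 88 → B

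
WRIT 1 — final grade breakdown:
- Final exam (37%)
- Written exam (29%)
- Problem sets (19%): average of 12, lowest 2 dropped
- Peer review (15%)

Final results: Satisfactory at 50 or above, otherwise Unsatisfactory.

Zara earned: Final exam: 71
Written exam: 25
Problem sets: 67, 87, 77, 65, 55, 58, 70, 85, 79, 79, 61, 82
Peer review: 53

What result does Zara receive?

Problem sets: drop 55, 58 → average of remaining 10 = 752/10 = 75.2
Weighted total:
  Final exam 71 × 0.37 = 26.27
  Written exam 25 × 0.29 = 7.25
  Problem sets 75.2 × 0.19 = 14.288
  Peer review 53 × 0.15 = 7.95
Sum = 55.758
55.758 ≥ 50 → Satisfactory

Satisfactory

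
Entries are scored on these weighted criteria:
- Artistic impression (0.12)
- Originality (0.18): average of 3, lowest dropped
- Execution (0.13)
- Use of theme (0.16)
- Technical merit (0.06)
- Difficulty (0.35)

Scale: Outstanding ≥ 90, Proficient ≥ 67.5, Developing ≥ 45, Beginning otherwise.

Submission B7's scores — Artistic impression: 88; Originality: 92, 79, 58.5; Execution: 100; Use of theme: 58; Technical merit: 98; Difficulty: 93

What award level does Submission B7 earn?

Originality: drop 58.5 → average of remaining 2 = 171/2 = 85.5
Weighted total:
  Artistic impression 88 × 0.12 = 10.56
  Originality 85.5 × 0.18 = 15.39
  Execution 100 × 0.13 = 13
  Use of theme 58 × 0.16 = 9.28
  Technical merit 98 × 0.06 = 5.88
  Difficulty 93 × 0.35 = 32.55
Sum = 86.66
86.66 is ≥ 67.5 and < 90 → Proficient

Proficient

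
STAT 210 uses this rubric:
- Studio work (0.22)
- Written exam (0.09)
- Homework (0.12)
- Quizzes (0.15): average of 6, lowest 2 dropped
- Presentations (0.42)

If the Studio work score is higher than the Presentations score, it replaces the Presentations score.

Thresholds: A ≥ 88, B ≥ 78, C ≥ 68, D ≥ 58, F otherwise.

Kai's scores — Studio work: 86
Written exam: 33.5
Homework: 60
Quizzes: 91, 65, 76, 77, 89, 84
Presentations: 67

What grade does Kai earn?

B

Quizzes: drop 65, 76 → average of remaining 4 = 341/4 = 85.25
Studio work (86) > Presentations (67), so Presentations counts as 86.
Weighted total:
  Studio work 86 × 0.22 = 18.92
  Written exam 33.5 × 0.09 = 3.015
  Homework 60 × 0.12 = 7.2
  Quizzes 85.25 × 0.15 = 12.7875
  Presentations 86 × 0.42 = 36.12
Sum = 78.0425
78.0425 is ≥ 78 and < 88 → B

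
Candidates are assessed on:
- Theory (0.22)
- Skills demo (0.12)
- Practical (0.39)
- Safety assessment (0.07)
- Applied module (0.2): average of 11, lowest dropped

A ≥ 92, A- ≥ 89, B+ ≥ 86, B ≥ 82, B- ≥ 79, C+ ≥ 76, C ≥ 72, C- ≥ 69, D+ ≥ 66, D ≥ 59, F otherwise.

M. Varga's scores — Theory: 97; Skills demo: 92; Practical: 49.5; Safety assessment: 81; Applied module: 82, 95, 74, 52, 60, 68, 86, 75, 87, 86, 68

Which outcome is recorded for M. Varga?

C

Applied module: drop 52 → average of remaining 10 = 781/10 = 78.1
Weighted total:
  Theory 97 × 0.22 = 21.34
  Skills demo 92 × 0.12 = 11.04
  Practical 49.5 × 0.39 = 19.305
  Safety assessment 81 × 0.07 = 5.67
  Applied module 78.1 × 0.2 = 15.62
Sum = 72.975
72.975 is ≥ 72 and < 76 → C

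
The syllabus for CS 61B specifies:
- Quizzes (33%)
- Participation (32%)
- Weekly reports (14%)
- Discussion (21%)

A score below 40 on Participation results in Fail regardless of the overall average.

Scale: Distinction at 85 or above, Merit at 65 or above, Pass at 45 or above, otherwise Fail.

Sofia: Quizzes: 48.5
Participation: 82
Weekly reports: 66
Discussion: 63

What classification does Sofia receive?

Pass

Participation score 82 ≥ 40: minimum met.
Weighted total:
  Quizzes 48.5 × 0.33 = 16.005
  Participation 82 × 0.32 = 26.24
  Weekly reports 66 × 0.14 = 9.24
  Discussion 63 × 0.21 = 13.23
Sum = 64.715
64.715 is ≥ 45 and < 65 → Pass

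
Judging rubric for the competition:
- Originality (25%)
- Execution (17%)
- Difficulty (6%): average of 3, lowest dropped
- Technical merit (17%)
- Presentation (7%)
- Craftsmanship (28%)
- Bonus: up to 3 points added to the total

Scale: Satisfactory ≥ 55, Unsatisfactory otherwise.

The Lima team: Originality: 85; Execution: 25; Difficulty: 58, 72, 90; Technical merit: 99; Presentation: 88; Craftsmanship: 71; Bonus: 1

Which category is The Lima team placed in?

Difficulty: drop 58 → average of remaining 2 = 162/2 = 81
Weighted total:
  Originality 85 × 0.25 = 21.25
  Execution 25 × 0.17 = 4.25
  Difficulty 81 × 0.06 = 4.86
  Technical merit 99 × 0.17 = 16.83
  Presentation 88 × 0.07 = 6.16
  Craftsmanship 71 × 0.28 = 19.88
Sum = 73.23
Bonus: 73.23 + 1 = 74.23
74.23 ≥ 55 → Satisfactory

Satisfactory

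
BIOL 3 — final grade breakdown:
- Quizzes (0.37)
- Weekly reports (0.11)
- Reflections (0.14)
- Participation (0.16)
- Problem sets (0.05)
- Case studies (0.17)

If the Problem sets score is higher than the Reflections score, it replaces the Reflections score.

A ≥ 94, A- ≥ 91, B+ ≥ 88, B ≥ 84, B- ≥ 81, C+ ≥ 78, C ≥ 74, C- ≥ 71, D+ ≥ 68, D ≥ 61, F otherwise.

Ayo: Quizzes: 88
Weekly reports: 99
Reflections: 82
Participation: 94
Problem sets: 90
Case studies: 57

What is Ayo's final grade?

B

Problem sets (90) > Reflections (82), so Reflections counts as 90.
Weighted total:
  Quizzes 88 × 0.37 = 32.56
  Weekly reports 99 × 0.11 = 10.89
  Reflections 90 × 0.14 = 12.6
  Participation 94 × 0.16 = 15.04
  Problem sets 90 × 0.05 = 4.5
  Case studies 57 × 0.17 = 9.69
Sum = 85.28
85.28 is ≥ 84 and < 88 → B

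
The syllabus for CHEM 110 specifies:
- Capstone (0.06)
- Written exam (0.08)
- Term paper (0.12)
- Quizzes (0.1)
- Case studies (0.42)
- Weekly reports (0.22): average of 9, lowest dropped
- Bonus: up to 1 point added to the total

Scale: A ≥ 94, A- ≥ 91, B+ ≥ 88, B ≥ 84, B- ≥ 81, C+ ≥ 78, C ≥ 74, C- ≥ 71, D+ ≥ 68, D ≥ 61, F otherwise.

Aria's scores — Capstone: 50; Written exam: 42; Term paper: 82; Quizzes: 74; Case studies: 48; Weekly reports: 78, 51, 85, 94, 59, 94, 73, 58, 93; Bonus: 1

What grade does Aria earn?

D

Weekly reports: drop 51 → average of remaining 8 = 634/8 = 79.25
Weighted total:
  Capstone 50 × 0.06 = 3
  Written exam 42 × 0.08 = 3.36
  Term paper 82 × 0.12 = 9.84
  Quizzes 74 × 0.1 = 7.4
  Case studies 48 × 0.42 = 20.16
  Weekly reports 79.25 × 0.22 = 17.435
Sum = 61.195
Bonus: 61.195 + 1 = 62.195
62.195 is ≥ 61 and < 68 → D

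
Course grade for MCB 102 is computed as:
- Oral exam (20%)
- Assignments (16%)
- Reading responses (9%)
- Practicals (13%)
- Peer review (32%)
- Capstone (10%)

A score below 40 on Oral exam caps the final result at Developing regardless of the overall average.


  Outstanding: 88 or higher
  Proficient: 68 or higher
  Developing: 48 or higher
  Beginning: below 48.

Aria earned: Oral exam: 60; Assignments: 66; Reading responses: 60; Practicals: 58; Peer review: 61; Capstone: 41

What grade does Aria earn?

Oral exam score 60 ≥ 40: minimum met.
Weighted total:
  Oral exam 60 × 0.2 = 12
  Assignments 66 × 0.16 = 10.56
  Reading responses 60 × 0.09 = 5.4
  Practicals 58 × 0.13 = 7.54
  Peer review 61 × 0.32 = 19.52
  Capstone 41 × 0.1 = 4.1
Sum = 59.12
59.12 is ≥ 48 and < 68 → Developing

Developing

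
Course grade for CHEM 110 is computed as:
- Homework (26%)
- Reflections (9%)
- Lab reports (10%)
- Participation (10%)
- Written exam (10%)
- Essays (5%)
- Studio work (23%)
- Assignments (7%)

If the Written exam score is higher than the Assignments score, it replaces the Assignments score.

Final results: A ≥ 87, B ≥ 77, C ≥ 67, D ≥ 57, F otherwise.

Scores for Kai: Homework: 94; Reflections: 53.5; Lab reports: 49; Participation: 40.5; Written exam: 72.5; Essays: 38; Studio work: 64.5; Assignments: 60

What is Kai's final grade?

Written exam (72.5) > Assignments (60), so Assignments counts as 72.5.
Weighted total:
  Homework 94 × 0.26 = 24.44
  Reflections 53.5 × 0.09 = 4.815
  Lab reports 49 × 0.1 = 4.9
  Participation 40.5 × 0.1 = 4.05
  Written exam 72.5 × 0.1 = 7.25
  Essays 38 × 0.05 = 1.9
  Studio work 64.5 × 0.23 = 14.835
  Assignments 72.5 × 0.07 = 5.075
Sum = 67.265
67.265 is ≥ 67 and < 77 → C

C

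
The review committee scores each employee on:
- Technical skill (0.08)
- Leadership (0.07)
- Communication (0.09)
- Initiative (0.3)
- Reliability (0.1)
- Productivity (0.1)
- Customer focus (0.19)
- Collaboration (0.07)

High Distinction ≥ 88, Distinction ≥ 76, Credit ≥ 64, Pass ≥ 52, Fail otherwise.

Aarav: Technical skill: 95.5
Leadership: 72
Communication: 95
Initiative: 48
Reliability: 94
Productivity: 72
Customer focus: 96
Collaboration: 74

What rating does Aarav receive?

Credit

Weighted total:
  Technical skill 95.5 × 0.08 = 7.64
  Leadership 72 × 0.07 = 5.04
  Communication 95 × 0.09 = 8.55
  Initiative 48 × 0.3 = 14.4
  Reliability 94 × 0.1 = 9.4
  Productivity 72 × 0.1 = 7.2
  Customer focus 96 × 0.19 = 18.24
  Collaboration 74 × 0.07 = 5.18
Sum = 75.65
75.65 is ≥ 64 and < 76 → Credit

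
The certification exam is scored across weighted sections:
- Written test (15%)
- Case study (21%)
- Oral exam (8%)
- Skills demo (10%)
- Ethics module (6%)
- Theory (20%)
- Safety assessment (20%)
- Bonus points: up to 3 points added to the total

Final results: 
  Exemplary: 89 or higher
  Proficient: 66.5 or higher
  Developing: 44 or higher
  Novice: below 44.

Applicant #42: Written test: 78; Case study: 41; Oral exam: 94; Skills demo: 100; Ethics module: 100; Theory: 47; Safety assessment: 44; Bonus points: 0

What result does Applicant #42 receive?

Weighted total:
  Written test 78 × 0.15 = 11.7
  Case study 41 × 0.21 = 8.61
  Oral exam 94 × 0.08 = 7.52
  Skills demo 100 × 0.1 = 10
  Ethics module 100 × 0.06 = 6
  Theory 47 × 0.2 = 9.4
  Safety assessment 44 × 0.2 = 8.8
Sum = 62.03
Bonus points: 62.03 + 0 = 62.03
62.03 is ≥ 44 and < 66.5 → Developing

Developing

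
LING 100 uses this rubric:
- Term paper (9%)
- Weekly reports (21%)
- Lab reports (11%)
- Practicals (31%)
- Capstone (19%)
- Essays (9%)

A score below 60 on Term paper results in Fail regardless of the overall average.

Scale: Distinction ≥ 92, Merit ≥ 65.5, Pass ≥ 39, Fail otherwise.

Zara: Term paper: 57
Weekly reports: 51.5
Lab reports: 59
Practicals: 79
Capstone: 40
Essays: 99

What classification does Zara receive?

Fail

Term paper score 57 < 60: minimum not met.
Weighted total:
  Term paper 57 × 0.09 = 5.13
  Weekly reports 51.5 × 0.21 = 10.815
  Lab reports 59 × 0.11 = 6.49
  Practicals 79 × 0.31 = 24.49
  Capstone 40 × 0.19 = 7.6
  Essays 99 × 0.09 = 8.91
Sum = 63.435
Because the Term paper minimum was not met, the result is Fail.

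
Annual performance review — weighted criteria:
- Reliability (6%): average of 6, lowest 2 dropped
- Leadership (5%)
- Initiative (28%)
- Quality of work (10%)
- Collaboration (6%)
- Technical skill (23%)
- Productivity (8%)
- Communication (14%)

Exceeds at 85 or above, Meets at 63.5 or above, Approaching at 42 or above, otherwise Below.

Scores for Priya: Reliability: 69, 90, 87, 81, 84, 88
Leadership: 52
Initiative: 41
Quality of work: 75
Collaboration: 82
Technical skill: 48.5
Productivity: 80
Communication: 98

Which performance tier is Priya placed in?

Approaching

Reliability: drop 69, 81 → average of remaining 4 = 349/4 = 87.25
Weighted total:
  Reliability 87.25 × 0.06 = 5.235
  Leadership 52 × 0.05 = 2.6
  Initiative 41 × 0.28 = 11.48
  Quality of work 75 × 0.1 = 7.5
  Collaboration 82 × 0.06 = 4.92
  Technical skill 48.5 × 0.23 = 11.155
  Productivity 80 × 0.08 = 6.4
  Communication 98 × 0.14 = 13.72
Sum = 63.01
63.01 is ≥ 42 and < 63.5 → Approaching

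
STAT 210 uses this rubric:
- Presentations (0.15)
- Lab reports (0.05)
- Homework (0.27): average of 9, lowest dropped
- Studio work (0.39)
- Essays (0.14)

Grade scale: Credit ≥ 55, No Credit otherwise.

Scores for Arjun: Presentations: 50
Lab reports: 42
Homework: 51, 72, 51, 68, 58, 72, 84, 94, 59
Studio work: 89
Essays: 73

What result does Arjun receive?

Homework: drop 51 → average of remaining 8 = 558/8 = 69.75
Weighted total:
  Presentations 50 × 0.15 = 7.5
  Lab reports 42 × 0.05 = 2.1
  Homework 69.75 × 0.27 = 18.8325
  Studio work 89 × 0.39 = 34.71
  Essays 73 × 0.14 = 10.22
Sum = 73.3625
73.3625 ≥ 55 → Credit

Credit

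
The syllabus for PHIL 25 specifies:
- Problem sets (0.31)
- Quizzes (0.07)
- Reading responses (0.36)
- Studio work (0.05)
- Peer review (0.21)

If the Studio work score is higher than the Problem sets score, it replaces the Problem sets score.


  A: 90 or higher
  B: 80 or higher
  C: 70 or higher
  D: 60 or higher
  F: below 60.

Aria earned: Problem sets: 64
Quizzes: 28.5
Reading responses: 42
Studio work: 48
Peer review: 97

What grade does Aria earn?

F

Studio work (48) ≤ Problem sets (64), so Problem sets stays at 64.
Weighted total:
  Problem sets 64 × 0.31 = 19.84
  Quizzes 28.5 × 0.07 = 1.995
  Reading responses 42 × 0.36 = 15.12
  Studio work 48 × 0.05 = 2.4
  Peer review 97 × 0.21 = 20.37
Sum = 59.725
59.725 < 60 → F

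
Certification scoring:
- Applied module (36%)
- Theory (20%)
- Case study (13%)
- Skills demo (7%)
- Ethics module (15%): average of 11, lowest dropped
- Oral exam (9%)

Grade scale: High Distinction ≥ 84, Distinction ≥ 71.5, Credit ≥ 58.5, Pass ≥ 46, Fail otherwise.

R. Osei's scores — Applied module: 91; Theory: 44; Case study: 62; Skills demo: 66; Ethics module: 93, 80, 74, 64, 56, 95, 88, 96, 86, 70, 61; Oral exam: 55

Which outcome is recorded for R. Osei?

Credit

Ethics module: drop 56 → average of remaining 10 = 807/10 = 80.7
Weighted total:
  Applied module 91 × 0.36 = 32.76
  Theory 44 × 0.2 = 8.8
  Case study 62 × 0.13 = 8.06
  Skills demo 66 × 0.07 = 4.62
  Ethics module 80.7 × 0.15 = 12.105
  Oral exam 55 × 0.09 = 4.95
Sum = 71.295
71.295 is ≥ 58.5 and < 71.5 → Credit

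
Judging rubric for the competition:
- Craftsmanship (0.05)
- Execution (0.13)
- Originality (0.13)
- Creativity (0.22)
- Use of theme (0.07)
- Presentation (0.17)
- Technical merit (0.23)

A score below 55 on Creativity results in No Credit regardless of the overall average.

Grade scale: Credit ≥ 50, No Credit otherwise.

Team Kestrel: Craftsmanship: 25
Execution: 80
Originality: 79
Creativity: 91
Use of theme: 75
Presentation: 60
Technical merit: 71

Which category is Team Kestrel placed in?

Creativity score 91 ≥ 55: minimum met.
Weighted total:
  Craftsmanship 25 × 0.05 = 1.25
  Execution 80 × 0.13 = 10.4
  Originality 79 × 0.13 = 10.27
  Creativity 91 × 0.22 = 20.02
  Use of theme 75 × 0.07 = 5.25
  Presentation 60 × 0.17 = 10.2
  Technical merit 71 × 0.23 = 16.33
Sum = 73.72
73.72 ≥ 50 → Credit

Credit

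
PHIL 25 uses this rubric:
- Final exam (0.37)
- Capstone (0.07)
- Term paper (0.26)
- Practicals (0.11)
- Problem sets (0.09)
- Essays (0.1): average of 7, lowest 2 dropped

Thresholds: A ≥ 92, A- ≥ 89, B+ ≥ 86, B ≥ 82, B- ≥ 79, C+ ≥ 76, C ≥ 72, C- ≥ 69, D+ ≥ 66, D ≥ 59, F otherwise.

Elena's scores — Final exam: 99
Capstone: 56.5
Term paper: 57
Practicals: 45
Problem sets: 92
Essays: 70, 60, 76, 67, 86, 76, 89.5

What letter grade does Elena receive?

C+

Essays: drop 60, 67 → average of remaining 5 = 397.5/5 = 79.5
Weighted total:
  Final exam 99 × 0.37 = 36.63
  Capstone 56.5 × 0.07 = 3.955
  Term paper 57 × 0.26 = 14.82
  Practicals 45 × 0.11 = 4.95
  Problem sets 92 × 0.09 = 8.28
  Essays 79.5 × 0.1 = 7.95
Sum = 76.585
76.585 is ≥ 76 and < 79 → C+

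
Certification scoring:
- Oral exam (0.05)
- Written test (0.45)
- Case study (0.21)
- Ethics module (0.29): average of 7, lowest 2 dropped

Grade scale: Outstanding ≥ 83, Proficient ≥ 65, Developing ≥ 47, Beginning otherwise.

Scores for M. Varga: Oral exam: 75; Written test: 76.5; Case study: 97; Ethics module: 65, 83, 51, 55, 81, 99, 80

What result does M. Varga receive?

Ethics module: drop 51, 55 → average of remaining 5 = 408/5 = 81.6
Weighted total:
  Oral exam 75 × 0.05 = 3.75
  Written test 76.5 × 0.45 = 34.425
  Case study 97 × 0.21 = 20.37
  Ethics module 81.6 × 0.29 = 23.664
Sum = 82.209
82.209 is ≥ 65 and < 83 → Proficient

Proficient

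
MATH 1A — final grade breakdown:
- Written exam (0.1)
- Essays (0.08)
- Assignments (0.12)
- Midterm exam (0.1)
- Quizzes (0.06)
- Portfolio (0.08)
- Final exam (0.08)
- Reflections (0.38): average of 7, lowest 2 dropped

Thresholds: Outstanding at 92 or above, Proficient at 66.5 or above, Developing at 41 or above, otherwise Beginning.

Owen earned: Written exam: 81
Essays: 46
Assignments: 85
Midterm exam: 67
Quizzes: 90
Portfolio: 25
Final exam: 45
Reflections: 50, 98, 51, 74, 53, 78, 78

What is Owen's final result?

Reflections: drop 50, 51 → average of remaining 5 = 381/5 = 76.2
Weighted total:
  Written exam 81 × 0.1 = 8.1
  Essays 46 × 0.08 = 3.68
  Assignments 85 × 0.12 = 10.2
  Midterm exam 67 × 0.1 = 6.7
  Quizzes 90 × 0.06 = 5.4
  Portfolio 25 × 0.08 = 2
  Final exam 45 × 0.08 = 3.6
  Reflections 76.2 × 0.38 = 28.956
Sum = 68.636
68.636 is ≥ 66.5 and < 92 → Proficient

Proficient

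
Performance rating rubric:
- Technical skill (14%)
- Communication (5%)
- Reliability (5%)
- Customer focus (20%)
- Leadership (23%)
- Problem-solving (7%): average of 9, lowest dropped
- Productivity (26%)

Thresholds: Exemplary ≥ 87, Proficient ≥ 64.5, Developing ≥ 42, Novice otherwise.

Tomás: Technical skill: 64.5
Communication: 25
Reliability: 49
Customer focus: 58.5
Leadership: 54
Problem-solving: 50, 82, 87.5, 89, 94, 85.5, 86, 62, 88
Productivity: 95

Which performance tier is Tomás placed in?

Problem-solving: drop 50 → average of remaining 8 = 674/8 = 84.25
Weighted total:
  Technical skill 64.5 × 0.14 = 9.03
  Communication 25 × 0.05 = 1.25
  Reliability 49 × 0.05 = 2.45
  Customer focus 58.5 × 0.2 = 11.7
  Leadership 54 × 0.23 = 12.42
  Problem-solving 84.25 × 0.07 = 5.8975
  Productivity 95 × 0.26 = 24.7
Sum = 67.4475
67.4475 is ≥ 64.5 and < 87 → Proficient

Proficient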